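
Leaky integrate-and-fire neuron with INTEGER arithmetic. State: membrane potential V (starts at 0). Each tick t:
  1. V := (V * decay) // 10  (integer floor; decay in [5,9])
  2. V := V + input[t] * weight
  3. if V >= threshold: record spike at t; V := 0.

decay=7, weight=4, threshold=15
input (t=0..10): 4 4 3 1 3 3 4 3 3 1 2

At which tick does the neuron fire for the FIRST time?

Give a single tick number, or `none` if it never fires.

t=0: input=4 -> V=0 FIRE
t=1: input=4 -> V=0 FIRE
t=2: input=3 -> V=12
t=3: input=1 -> V=12
t=4: input=3 -> V=0 FIRE
t=5: input=3 -> V=12
t=6: input=4 -> V=0 FIRE
t=7: input=3 -> V=12
t=8: input=3 -> V=0 FIRE
t=9: input=1 -> V=4
t=10: input=2 -> V=10

Answer: 0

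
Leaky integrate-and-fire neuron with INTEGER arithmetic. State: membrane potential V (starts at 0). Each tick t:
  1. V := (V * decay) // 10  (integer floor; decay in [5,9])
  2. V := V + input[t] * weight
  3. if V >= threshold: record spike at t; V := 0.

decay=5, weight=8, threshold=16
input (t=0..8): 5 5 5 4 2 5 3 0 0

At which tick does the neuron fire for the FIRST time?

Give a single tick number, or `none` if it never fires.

t=0: input=5 -> V=0 FIRE
t=1: input=5 -> V=0 FIRE
t=2: input=5 -> V=0 FIRE
t=3: input=4 -> V=0 FIRE
t=4: input=2 -> V=0 FIRE
t=5: input=5 -> V=0 FIRE
t=6: input=3 -> V=0 FIRE
t=7: input=0 -> V=0
t=8: input=0 -> V=0

Answer: 0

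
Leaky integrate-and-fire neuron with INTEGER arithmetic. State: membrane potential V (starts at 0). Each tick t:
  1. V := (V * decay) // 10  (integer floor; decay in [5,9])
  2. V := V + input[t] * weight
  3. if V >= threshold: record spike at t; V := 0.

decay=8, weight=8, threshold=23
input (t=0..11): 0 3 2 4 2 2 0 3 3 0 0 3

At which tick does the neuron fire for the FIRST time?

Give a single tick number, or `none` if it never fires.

Answer: 1

Derivation:
t=0: input=0 -> V=0
t=1: input=3 -> V=0 FIRE
t=2: input=2 -> V=16
t=3: input=4 -> V=0 FIRE
t=4: input=2 -> V=16
t=5: input=2 -> V=0 FIRE
t=6: input=0 -> V=0
t=7: input=3 -> V=0 FIRE
t=8: input=3 -> V=0 FIRE
t=9: input=0 -> V=0
t=10: input=0 -> V=0
t=11: input=3 -> V=0 FIRE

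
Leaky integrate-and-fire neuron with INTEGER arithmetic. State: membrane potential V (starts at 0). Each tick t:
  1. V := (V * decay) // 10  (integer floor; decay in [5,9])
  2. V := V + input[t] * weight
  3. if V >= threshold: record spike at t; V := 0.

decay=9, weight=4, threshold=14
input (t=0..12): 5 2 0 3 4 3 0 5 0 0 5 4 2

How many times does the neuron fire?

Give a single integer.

t=0: input=5 -> V=0 FIRE
t=1: input=2 -> V=8
t=2: input=0 -> V=7
t=3: input=3 -> V=0 FIRE
t=4: input=4 -> V=0 FIRE
t=5: input=3 -> V=12
t=6: input=0 -> V=10
t=7: input=5 -> V=0 FIRE
t=8: input=0 -> V=0
t=9: input=0 -> V=0
t=10: input=5 -> V=0 FIRE
t=11: input=4 -> V=0 FIRE
t=12: input=2 -> V=8

Answer: 6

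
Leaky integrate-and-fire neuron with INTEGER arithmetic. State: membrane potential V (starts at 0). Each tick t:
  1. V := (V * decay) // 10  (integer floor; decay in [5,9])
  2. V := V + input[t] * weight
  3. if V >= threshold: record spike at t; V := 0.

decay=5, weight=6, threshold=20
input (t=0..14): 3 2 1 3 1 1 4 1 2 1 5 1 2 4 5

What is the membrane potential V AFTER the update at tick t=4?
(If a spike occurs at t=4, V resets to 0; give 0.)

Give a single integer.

t=0: input=3 -> V=18
t=1: input=2 -> V=0 FIRE
t=2: input=1 -> V=6
t=3: input=3 -> V=0 FIRE
t=4: input=1 -> V=6
t=5: input=1 -> V=9
t=6: input=4 -> V=0 FIRE
t=7: input=1 -> V=6
t=8: input=2 -> V=15
t=9: input=1 -> V=13
t=10: input=5 -> V=0 FIRE
t=11: input=1 -> V=6
t=12: input=2 -> V=15
t=13: input=4 -> V=0 FIRE
t=14: input=5 -> V=0 FIRE

Answer: 6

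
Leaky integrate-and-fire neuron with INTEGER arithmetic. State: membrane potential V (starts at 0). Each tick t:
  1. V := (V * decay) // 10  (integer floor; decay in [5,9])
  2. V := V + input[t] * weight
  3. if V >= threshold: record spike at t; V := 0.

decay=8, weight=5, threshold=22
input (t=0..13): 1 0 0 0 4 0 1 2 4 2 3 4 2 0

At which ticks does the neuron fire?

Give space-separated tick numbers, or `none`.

Answer: 7 9 11

Derivation:
t=0: input=1 -> V=5
t=1: input=0 -> V=4
t=2: input=0 -> V=3
t=3: input=0 -> V=2
t=4: input=4 -> V=21
t=5: input=0 -> V=16
t=6: input=1 -> V=17
t=7: input=2 -> V=0 FIRE
t=8: input=4 -> V=20
t=9: input=2 -> V=0 FIRE
t=10: input=3 -> V=15
t=11: input=4 -> V=0 FIRE
t=12: input=2 -> V=10
t=13: input=0 -> V=8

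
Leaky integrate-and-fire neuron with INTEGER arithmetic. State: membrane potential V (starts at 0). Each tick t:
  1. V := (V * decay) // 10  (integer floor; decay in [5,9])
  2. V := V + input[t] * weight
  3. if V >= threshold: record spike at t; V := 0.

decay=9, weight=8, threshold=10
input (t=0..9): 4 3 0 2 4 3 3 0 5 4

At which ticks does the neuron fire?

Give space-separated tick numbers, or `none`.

t=0: input=4 -> V=0 FIRE
t=1: input=3 -> V=0 FIRE
t=2: input=0 -> V=0
t=3: input=2 -> V=0 FIRE
t=4: input=4 -> V=0 FIRE
t=5: input=3 -> V=0 FIRE
t=6: input=3 -> V=0 FIRE
t=7: input=0 -> V=0
t=8: input=5 -> V=0 FIRE
t=9: input=4 -> V=0 FIRE

Answer: 0 1 3 4 5 6 8 9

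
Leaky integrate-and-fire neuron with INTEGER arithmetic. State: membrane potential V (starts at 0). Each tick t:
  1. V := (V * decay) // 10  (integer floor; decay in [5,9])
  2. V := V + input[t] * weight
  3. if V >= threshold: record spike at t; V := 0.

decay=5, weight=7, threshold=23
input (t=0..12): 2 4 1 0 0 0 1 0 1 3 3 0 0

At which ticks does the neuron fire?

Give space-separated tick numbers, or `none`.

t=0: input=2 -> V=14
t=1: input=4 -> V=0 FIRE
t=2: input=1 -> V=7
t=3: input=0 -> V=3
t=4: input=0 -> V=1
t=5: input=0 -> V=0
t=6: input=1 -> V=7
t=7: input=0 -> V=3
t=8: input=1 -> V=8
t=9: input=3 -> V=0 FIRE
t=10: input=3 -> V=21
t=11: input=0 -> V=10
t=12: input=0 -> V=5

Answer: 1 9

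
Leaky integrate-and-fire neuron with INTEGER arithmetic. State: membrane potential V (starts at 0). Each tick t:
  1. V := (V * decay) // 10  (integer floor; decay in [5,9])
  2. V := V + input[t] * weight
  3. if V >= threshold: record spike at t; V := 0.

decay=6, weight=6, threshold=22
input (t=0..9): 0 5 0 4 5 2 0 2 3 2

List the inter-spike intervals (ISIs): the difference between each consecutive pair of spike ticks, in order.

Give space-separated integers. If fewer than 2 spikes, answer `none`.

t=0: input=0 -> V=0
t=1: input=5 -> V=0 FIRE
t=2: input=0 -> V=0
t=3: input=4 -> V=0 FIRE
t=4: input=5 -> V=0 FIRE
t=5: input=2 -> V=12
t=6: input=0 -> V=7
t=7: input=2 -> V=16
t=8: input=3 -> V=0 FIRE
t=9: input=2 -> V=12

Answer: 2 1 4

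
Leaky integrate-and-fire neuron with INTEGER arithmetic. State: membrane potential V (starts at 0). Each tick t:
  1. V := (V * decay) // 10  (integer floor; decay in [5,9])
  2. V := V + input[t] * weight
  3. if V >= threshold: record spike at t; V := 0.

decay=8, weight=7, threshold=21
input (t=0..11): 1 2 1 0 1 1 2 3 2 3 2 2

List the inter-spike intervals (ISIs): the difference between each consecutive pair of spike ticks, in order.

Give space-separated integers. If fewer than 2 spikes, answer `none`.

Answer: 4 1 2 2

Derivation:
t=0: input=1 -> V=7
t=1: input=2 -> V=19
t=2: input=1 -> V=0 FIRE
t=3: input=0 -> V=0
t=4: input=1 -> V=7
t=5: input=1 -> V=12
t=6: input=2 -> V=0 FIRE
t=7: input=3 -> V=0 FIRE
t=8: input=2 -> V=14
t=9: input=3 -> V=0 FIRE
t=10: input=2 -> V=14
t=11: input=2 -> V=0 FIRE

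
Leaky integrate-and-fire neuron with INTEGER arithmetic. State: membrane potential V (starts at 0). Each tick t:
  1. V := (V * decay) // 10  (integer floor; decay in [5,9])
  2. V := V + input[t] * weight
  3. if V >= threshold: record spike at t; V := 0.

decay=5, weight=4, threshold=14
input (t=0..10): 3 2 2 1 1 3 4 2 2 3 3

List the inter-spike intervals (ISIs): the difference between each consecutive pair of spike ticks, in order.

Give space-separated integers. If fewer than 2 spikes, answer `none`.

t=0: input=3 -> V=12
t=1: input=2 -> V=0 FIRE
t=2: input=2 -> V=8
t=3: input=1 -> V=8
t=4: input=1 -> V=8
t=5: input=3 -> V=0 FIRE
t=6: input=4 -> V=0 FIRE
t=7: input=2 -> V=8
t=8: input=2 -> V=12
t=9: input=3 -> V=0 FIRE
t=10: input=3 -> V=12

Answer: 4 1 3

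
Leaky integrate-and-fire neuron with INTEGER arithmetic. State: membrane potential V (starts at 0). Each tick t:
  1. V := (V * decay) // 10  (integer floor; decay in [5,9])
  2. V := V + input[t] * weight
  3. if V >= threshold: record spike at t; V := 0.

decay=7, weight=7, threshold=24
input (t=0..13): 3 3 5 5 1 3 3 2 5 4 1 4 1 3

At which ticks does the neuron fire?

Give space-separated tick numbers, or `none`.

t=0: input=3 -> V=21
t=1: input=3 -> V=0 FIRE
t=2: input=5 -> V=0 FIRE
t=3: input=5 -> V=0 FIRE
t=4: input=1 -> V=7
t=5: input=3 -> V=0 FIRE
t=6: input=3 -> V=21
t=7: input=2 -> V=0 FIRE
t=8: input=5 -> V=0 FIRE
t=9: input=4 -> V=0 FIRE
t=10: input=1 -> V=7
t=11: input=4 -> V=0 FIRE
t=12: input=1 -> V=7
t=13: input=3 -> V=0 FIRE

Answer: 1 2 3 5 7 8 9 11 13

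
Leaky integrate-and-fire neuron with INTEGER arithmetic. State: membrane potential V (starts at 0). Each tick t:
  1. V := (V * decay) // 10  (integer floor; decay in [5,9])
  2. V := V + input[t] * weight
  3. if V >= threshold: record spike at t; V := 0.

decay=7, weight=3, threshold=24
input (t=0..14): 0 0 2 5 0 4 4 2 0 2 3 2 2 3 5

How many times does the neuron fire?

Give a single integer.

t=0: input=0 -> V=0
t=1: input=0 -> V=0
t=2: input=2 -> V=6
t=3: input=5 -> V=19
t=4: input=0 -> V=13
t=5: input=4 -> V=21
t=6: input=4 -> V=0 FIRE
t=7: input=2 -> V=6
t=8: input=0 -> V=4
t=9: input=2 -> V=8
t=10: input=3 -> V=14
t=11: input=2 -> V=15
t=12: input=2 -> V=16
t=13: input=3 -> V=20
t=14: input=5 -> V=0 FIRE

Answer: 2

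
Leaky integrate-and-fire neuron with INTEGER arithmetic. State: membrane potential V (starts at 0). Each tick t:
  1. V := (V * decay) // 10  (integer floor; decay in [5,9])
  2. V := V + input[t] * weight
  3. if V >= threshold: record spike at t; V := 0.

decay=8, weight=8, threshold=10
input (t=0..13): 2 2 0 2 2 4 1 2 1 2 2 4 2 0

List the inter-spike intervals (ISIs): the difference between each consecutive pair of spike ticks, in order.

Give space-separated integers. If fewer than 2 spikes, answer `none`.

Answer: 1 2 1 1 2 2 1 1 1

Derivation:
t=0: input=2 -> V=0 FIRE
t=1: input=2 -> V=0 FIRE
t=2: input=0 -> V=0
t=3: input=2 -> V=0 FIRE
t=4: input=2 -> V=0 FIRE
t=5: input=4 -> V=0 FIRE
t=6: input=1 -> V=8
t=7: input=2 -> V=0 FIRE
t=8: input=1 -> V=8
t=9: input=2 -> V=0 FIRE
t=10: input=2 -> V=0 FIRE
t=11: input=4 -> V=0 FIRE
t=12: input=2 -> V=0 FIRE
t=13: input=0 -> V=0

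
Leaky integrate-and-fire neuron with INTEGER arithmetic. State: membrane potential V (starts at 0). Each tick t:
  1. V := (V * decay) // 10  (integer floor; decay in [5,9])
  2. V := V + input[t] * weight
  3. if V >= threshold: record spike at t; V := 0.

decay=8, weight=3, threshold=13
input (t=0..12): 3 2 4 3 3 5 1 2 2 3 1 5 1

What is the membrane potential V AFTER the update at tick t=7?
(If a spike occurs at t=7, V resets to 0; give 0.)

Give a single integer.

Answer: 8

Derivation:
t=0: input=3 -> V=9
t=1: input=2 -> V=0 FIRE
t=2: input=4 -> V=12
t=3: input=3 -> V=0 FIRE
t=4: input=3 -> V=9
t=5: input=5 -> V=0 FIRE
t=6: input=1 -> V=3
t=7: input=2 -> V=8
t=8: input=2 -> V=12
t=9: input=3 -> V=0 FIRE
t=10: input=1 -> V=3
t=11: input=5 -> V=0 FIRE
t=12: input=1 -> V=3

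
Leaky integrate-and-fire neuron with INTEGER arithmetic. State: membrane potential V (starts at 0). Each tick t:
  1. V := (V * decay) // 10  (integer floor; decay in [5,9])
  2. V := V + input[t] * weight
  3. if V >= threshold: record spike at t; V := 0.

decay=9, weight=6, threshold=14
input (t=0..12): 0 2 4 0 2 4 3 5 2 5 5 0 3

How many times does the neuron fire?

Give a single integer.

t=0: input=0 -> V=0
t=1: input=2 -> V=12
t=2: input=4 -> V=0 FIRE
t=3: input=0 -> V=0
t=4: input=2 -> V=12
t=5: input=4 -> V=0 FIRE
t=6: input=3 -> V=0 FIRE
t=7: input=5 -> V=0 FIRE
t=8: input=2 -> V=12
t=9: input=5 -> V=0 FIRE
t=10: input=5 -> V=0 FIRE
t=11: input=0 -> V=0
t=12: input=3 -> V=0 FIRE

Answer: 7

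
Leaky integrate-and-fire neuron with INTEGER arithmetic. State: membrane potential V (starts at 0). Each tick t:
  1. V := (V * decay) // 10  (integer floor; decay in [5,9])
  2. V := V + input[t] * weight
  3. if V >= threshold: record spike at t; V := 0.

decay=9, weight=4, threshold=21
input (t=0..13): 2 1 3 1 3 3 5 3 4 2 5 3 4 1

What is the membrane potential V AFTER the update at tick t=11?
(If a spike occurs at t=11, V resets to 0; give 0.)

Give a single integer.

t=0: input=2 -> V=8
t=1: input=1 -> V=11
t=2: input=3 -> V=0 FIRE
t=3: input=1 -> V=4
t=4: input=3 -> V=15
t=5: input=3 -> V=0 FIRE
t=6: input=5 -> V=20
t=7: input=3 -> V=0 FIRE
t=8: input=4 -> V=16
t=9: input=2 -> V=0 FIRE
t=10: input=5 -> V=20
t=11: input=3 -> V=0 FIRE
t=12: input=4 -> V=16
t=13: input=1 -> V=18

Answer: 0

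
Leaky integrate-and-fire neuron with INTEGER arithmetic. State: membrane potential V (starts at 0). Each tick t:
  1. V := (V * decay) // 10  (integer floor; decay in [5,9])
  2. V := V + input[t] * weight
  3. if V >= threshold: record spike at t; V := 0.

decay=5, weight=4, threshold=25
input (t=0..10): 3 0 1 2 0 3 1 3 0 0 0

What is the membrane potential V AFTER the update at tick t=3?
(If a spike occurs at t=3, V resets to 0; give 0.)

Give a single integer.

Answer: 11

Derivation:
t=0: input=3 -> V=12
t=1: input=0 -> V=6
t=2: input=1 -> V=7
t=3: input=2 -> V=11
t=4: input=0 -> V=5
t=5: input=3 -> V=14
t=6: input=1 -> V=11
t=7: input=3 -> V=17
t=8: input=0 -> V=8
t=9: input=0 -> V=4
t=10: input=0 -> V=2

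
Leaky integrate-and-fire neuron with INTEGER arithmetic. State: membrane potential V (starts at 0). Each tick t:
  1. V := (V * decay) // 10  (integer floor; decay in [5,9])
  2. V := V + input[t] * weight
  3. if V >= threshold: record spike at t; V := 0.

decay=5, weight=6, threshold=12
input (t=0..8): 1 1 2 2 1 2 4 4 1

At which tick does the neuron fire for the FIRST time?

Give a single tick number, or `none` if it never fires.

t=0: input=1 -> V=6
t=1: input=1 -> V=9
t=2: input=2 -> V=0 FIRE
t=3: input=2 -> V=0 FIRE
t=4: input=1 -> V=6
t=5: input=2 -> V=0 FIRE
t=6: input=4 -> V=0 FIRE
t=7: input=4 -> V=0 FIRE
t=8: input=1 -> V=6

Answer: 2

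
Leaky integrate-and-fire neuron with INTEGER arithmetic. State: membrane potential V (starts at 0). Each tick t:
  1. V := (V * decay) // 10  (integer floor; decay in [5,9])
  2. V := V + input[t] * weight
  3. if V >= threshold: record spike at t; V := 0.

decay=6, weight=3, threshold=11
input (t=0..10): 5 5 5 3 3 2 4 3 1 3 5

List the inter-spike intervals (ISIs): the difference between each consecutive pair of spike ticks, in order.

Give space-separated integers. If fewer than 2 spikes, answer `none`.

Answer: 1 1 2 2 3 1

Derivation:
t=0: input=5 -> V=0 FIRE
t=1: input=5 -> V=0 FIRE
t=2: input=5 -> V=0 FIRE
t=3: input=3 -> V=9
t=4: input=3 -> V=0 FIRE
t=5: input=2 -> V=6
t=6: input=4 -> V=0 FIRE
t=7: input=3 -> V=9
t=8: input=1 -> V=8
t=9: input=3 -> V=0 FIRE
t=10: input=5 -> V=0 FIRE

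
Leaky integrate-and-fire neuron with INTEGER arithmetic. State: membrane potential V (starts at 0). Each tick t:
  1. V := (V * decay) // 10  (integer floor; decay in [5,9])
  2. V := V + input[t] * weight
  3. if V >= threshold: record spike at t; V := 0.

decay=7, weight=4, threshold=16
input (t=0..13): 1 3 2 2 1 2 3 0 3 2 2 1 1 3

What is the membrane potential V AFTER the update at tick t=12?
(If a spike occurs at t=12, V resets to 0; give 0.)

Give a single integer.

t=0: input=1 -> V=4
t=1: input=3 -> V=14
t=2: input=2 -> V=0 FIRE
t=3: input=2 -> V=8
t=4: input=1 -> V=9
t=5: input=2 -> V=14
t=6: input=3 -> V=0 FIRE
t=7: input=0 -> V=0
t=8: input=3 -> V=12
t=9: input=2 -> V=0 FIRE
t=10: input=2 -> V=8
t=11: input=1 -> V=9
t=12: input=1 -> V=10
t=13: input=3 -> V=0 FIRE

Answer: 10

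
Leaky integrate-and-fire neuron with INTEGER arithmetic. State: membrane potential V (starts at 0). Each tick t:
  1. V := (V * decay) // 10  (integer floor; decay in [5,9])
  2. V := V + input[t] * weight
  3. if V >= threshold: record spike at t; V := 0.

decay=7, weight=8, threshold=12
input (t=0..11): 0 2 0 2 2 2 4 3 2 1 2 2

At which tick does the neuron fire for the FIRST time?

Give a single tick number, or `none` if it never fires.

t=0: input=0 -> V=0
t=1: input=2 -> V=0 FIRE
t=2: input=0 -> V=0
t=3: input=2 -> V=0 FIRE
t=4: input=2 -> V=0 FIRE
t=5: input=2 -> V=0 FIRE
t=6: input=4 -> V=0 FIRE
t=7: input=3 -> V=0 FIRE
t=8: input=2 -> V=0 FIRE
t=9: input=1 -> V=8
t=10: input=2 -> V=0 FIRE
t=11: input=2 -> V=0 FIRE

Answer: 1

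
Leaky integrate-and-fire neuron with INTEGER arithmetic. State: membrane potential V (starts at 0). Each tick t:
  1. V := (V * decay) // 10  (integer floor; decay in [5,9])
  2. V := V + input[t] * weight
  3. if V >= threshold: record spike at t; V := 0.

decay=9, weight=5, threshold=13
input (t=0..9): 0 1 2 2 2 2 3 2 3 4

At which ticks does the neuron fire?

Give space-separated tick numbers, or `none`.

t=0: input=0 -> V=0
t=1: input=1 -> V=5
t=2: input=2 -> V=0 FIRE
t=3: input=2 -> V=10
t=4: input=2 -> V=0 FIRE
t=5: input=2 -> V=10
t=6: input=3 -> V=0 FIRE
t=7: input=2 -> V=10
t=8: input=3 -> V=0 FIRE
t=9: input=4 -> V=0 FIRE

Answer: 2 4 6 8 9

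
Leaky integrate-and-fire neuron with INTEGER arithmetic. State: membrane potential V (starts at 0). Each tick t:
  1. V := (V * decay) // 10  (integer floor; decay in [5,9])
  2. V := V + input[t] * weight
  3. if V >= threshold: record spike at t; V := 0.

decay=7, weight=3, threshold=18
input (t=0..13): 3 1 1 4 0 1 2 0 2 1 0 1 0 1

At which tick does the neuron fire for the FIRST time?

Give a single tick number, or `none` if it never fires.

Answer: 3

Derivation:
t=0: input=3 -> V=9
t=1: input=1 -> V=9
t=2: input=1 -> V=9
t=3: input=4 -> V=0 FIRE
t=4: input=0 -> V=0
t=5: input=1 -> V=3
t=6: input=2 -> V=8
t=7: input=0 -> V=5
t=8: input=2 -> V=9
t=9: input=1 -> V=9
t=10: input=0 -> V=6
t=11: input=1 -> V=7
t=12: input=0 -> V=4
t=13: input=1 -> V=5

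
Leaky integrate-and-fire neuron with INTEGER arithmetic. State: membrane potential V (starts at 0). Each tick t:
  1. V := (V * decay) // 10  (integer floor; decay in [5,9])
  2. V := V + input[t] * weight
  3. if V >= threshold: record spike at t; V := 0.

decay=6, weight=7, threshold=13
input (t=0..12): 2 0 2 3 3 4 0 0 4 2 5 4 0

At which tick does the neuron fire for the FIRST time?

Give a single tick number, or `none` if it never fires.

t=0: input=2 -> V=0 FIRE
t=1: input=0 -> V=0
t=2: input=2 -> V=0 FIRE
t=3: input=3 -> V=0 FIRE
t=4: input=3 -> V=0 FIRE
t=5: input=4 -> V=0 FIRE
t=6: input=0 -> V=0
t=7: input=0 -> V=0
t=8: input=4 -> V=0 FIRE
t=9: input=2 -> V=0 FIRE
t=10: input=5 -> V=0 FIRE
t=11: input=4 -> V=0 FIRE
t=12: input=0 -> V=0

Answer: 0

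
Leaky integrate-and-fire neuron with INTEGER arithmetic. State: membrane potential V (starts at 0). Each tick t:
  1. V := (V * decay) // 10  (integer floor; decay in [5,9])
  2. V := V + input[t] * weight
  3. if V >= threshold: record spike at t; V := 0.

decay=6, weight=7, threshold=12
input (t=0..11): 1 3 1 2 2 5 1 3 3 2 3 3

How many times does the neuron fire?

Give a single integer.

t=0: input=1 -> V=7
t=1: input=3 -> V=0 FIRE
t=2: input=1 -> V=7
t=3: input=2 -> V=0 FIRE
t=4: input=2 -> V=0 FIRE
t=5: input=5 -> V=0 FIRE
t=6: input=1 -> V=7
t=7: input=3 -> V=0 FIRE
t=8: input=3 -> V=0 FIRE
t=9: input=2 -> V=0 FIRE
t=10: input=3 -> V=0 FIRE
t=11: input=3 -> V=0 FIRE

Answer: 9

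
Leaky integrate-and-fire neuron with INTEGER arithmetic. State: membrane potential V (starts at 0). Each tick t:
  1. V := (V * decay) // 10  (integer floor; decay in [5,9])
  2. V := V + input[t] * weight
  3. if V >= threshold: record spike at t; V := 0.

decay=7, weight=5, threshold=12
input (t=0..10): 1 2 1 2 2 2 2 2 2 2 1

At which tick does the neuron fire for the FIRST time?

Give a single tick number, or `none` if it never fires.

Answer: 1

Derivation:
t=0: input=1 -> V=5
t=1: input=2 -> V=0 FIRE
t=2: input=1 -> V=5
t=3: input=2 -> V=0 FIRE
t=4: input=2 -> V=10
t=5: input=2 -> V=0 FIRE
t=6: input=2 -> V=10
t=7: input=2 -> V=0 FIRE
t=8: input=2 -> V=10
t=9: input=2 -> V=0 FIRE
t=10: input=1 -> V=5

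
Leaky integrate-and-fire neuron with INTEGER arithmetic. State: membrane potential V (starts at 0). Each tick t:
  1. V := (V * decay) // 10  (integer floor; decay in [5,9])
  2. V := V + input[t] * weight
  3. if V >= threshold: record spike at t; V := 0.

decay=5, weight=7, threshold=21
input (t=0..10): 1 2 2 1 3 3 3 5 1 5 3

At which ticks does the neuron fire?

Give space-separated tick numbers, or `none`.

Answer: 2 4 5 6 7 9 10

Derivation:
t=0: input=1 -> V=7
t=1: input=2 -> V=17
t=2: input=2 -> V=0 FIRE
t=3: input=1 -> V=7
t=4: input=3 -> V=0 FIRE
t=5: input=3 -> V=0 FIRE
t=6: input=3 -> V=0 FIRE
t=7: input=5 -> V=0 FIRE
t=8: input=1 -> V=7
t=9: input=5 -> V=0 FIRE
t=10: input=3 -> V=0 FIRE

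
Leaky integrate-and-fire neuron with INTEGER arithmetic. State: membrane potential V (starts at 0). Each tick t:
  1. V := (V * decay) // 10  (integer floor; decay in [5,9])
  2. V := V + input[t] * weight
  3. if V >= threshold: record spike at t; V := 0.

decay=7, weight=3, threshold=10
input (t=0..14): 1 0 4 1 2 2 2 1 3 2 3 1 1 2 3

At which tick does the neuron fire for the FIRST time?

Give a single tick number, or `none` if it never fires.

t=0: input=1 -> V=3
t=1: input=0 -> V=2
t=2: input=4 -> V=0 FIRE
t=3: input=1 -> V=3
t=4: input=2 -> V=8
t=5: input=2 -> V=0 FIRE
t=6: input=2 -> V=6
t=7: input=1 -> V=7
t=8: input=3 -> V=0 FIRE
t=9: input=2 -> V=6
t=10: input=3 -> V=0 FIRE
t=11: input=1 -> V=3
t=12: input=1 -> V=5
t=13: input=2 -> V=9
t=14: input=3 -> V=0 FIRE

Answer: 2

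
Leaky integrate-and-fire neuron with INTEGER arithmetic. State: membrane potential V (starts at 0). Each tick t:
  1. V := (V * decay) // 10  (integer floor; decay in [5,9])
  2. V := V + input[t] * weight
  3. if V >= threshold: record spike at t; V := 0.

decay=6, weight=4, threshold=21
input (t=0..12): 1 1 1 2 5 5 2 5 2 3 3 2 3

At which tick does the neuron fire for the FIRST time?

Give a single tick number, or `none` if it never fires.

Answer: 4

Derivation:
t=0: input=1 -> V=4
t=1: input=1 -> V=6
t=2: input=1 -> V=7
t=3: input=2 -> V=12
t=4: input=5 -> V=0 FIRE
t=5: input=5 -> V=20
t=6: input=2 -> V=20
t=7: input=5 -> V=0 FIRE
t=8: input=2 -> V=8
t=9: input=3 -> V=16
t=10: input=3 -> V=0 FIRE
t=11: input=2 -> V=8
t=12: input=3 -> V=16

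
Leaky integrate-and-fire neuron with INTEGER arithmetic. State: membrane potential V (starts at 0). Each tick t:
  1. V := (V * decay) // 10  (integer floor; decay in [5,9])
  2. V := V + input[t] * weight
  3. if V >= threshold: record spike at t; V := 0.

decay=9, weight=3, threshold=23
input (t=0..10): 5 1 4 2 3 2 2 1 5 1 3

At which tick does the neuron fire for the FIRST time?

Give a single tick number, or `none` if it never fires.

t=0: input=5 -> V=15
t=1: input=1 -> V=16
t=2: input=4 -> V=0 FIRE
t=3: input=2 -> V=6
t=4: input=3 -> V=14
t=5: input=2 -> V=18
t=6: input=2 -> V=22
t=7: input=1 -> V=22
t=8: input=5 -> V=0 FIRE
t=9: input=1 -> V=3
t=10: input=3 -> V=11

Answer: 2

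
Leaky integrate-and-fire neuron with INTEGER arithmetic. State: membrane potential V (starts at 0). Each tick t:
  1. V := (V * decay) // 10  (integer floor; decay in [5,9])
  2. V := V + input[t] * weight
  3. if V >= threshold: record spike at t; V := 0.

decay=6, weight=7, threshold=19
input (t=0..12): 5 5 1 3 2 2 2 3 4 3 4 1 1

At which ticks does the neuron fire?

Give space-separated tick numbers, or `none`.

Answer: 0 1 3 5 7 8 9 10

Derivation:
t=0: input=5 -> V=0 FIRE
t=1: input=5 -> V=0 FIRE
t=2: input=1 -> V=7
t=3: input=3 -> V=0 FIRE
t=4: input=2 -> V=14
t=5: input=2 -> V=0 FIRE
t=6: input=2 -> V=14
t=7: input=3 -> V=0 FIRE
t=8: input=4 -> V=0 FIRE
t=9: input=3 -> V=0 FIRE
t=10: input=4 -> V=0 FIRE
t=11: input=1 -> V=7
t=12: input=1 -> V=11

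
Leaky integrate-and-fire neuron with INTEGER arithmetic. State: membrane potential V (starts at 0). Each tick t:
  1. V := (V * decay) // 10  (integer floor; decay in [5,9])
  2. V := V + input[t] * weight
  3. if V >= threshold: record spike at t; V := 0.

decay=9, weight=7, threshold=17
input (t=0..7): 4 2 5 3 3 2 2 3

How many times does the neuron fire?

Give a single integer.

t=0: input=4 -> V=0 FIRE
t=1: input=2 -> V=14
t=2: input=5 -> V=0 FIRE
t=3: input=3 -> V=0 FIRE
t=4: input=3 -> V=0 FIRE
t=5: input=2 -> V=14
t=6: input=2 -> V=0 FIRE
t=7: input=3 -> V=0 FIRE

Answer: 6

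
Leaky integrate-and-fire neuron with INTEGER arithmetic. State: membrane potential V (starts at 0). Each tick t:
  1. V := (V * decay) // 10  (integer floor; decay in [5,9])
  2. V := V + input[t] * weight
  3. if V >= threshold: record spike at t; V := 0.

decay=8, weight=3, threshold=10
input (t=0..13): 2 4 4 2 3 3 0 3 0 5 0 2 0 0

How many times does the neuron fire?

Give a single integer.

Answer: 5

Derivation:
t=0: input=2 -> V=6
t=1: input=4 -> V=0 FIRE
t=2: input=4 -> V=0 FIRE
t=3: input=2 -> V=6
t=4: input=3 -> V=0 FIRE
t=5: input=3 -> V=9
t=6: input=0 -> V=7
t=7: input=3 -> V=0 FIRE
t=8: input=0 -> V=0
t=9: input=5 -> V=0 FIRE
t=10: input=0 -> V=0
t=11: input=2 -> V=6
t=12: input=0 -> V=4
t=13: input=0 -> V=3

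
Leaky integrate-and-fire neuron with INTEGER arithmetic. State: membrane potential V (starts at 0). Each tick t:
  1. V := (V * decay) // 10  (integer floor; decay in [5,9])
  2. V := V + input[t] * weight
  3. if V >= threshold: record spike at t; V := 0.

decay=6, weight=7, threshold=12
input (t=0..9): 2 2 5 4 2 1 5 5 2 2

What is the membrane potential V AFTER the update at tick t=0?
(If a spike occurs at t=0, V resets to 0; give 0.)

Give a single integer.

Answer: 0

Derivation:
t=0: input=2 -> V=0 FIRE
t=1: input=2 -> V=0 FIRE
t=2: input=5 -> V=0 FIRE
t=3: input=4 -> V=0 FIRE
t=4: input=2 -> V=0 FIRE
t=5: input=1 -> V=7
t=6: input=5 -> V=0 FIRE
t=7: input=5 -> V=0 FIRE
t=8: input=2 -> V=0 FIRE
t=9: input=2 -> V=0 FIRE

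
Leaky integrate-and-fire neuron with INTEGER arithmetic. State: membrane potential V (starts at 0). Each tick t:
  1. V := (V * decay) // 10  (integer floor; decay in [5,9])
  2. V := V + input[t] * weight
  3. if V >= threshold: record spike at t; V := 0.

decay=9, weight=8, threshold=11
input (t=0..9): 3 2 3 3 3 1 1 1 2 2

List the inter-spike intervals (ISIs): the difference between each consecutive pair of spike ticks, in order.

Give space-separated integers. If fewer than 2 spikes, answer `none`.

t=0: input=3 -> V=0 FIRE
t=1: input=2 -> V=0 FIRE
t=2: input=3 -> V=0 FIRE
t=3: input=3 -> V=0 FIRE
t=4: input=3 -> V=0 FIRE
t=5: input=1 -> V=8
t=6: input=1 -> V=0 FIRE
t=7: input=1 -> V=8
t=8: input=2 -> V=0 FIRE
t=9: input=2 -> V=0 FIRE

Answer: 1 1 1 1 2 2 1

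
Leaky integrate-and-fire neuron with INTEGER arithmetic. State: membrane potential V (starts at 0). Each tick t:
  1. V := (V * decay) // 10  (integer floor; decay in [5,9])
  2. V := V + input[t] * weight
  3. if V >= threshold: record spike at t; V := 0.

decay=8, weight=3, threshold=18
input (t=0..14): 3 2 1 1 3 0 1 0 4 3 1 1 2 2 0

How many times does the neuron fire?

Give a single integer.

t=0: input=3 -> V=9
t=1: input=2 -> V=13
t=2: input=1 -> V=13
t=3: input=1 -> V=13
t=4: input=3 -> V=0 FIRE
t=5: input=0 -> V=0
t=6: input=1 -> V=3
t=7: input=0 -> V=2
t=8: input=4 -> V=13
t=9: input=3 -> V=0 FIRE
t=10: input=1 -> V=3
t=11: input=1 -> V=5
t=12: input=2 -> V=10
t=13: input=2 -> V=14
t=14: input=0 -> V=11

Answer: 2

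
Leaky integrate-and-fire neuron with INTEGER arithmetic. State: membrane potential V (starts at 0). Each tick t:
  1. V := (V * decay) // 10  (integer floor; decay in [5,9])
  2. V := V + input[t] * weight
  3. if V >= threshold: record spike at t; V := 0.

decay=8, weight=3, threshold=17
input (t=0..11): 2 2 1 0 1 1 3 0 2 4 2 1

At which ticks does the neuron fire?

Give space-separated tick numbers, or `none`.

Answer: 6 10

Derivation:
t=0: input=2 -> V=6
t=1: input=2 -> V=10
t=2: input=1 -> V=11
t=3: input=0 -> V=8
t=4: input=1 -> V=9
t=5: input=1 -> V=10
t=6: input=3 -> V=0 FIRE
t=7: input=0 -> V=0
t=8: input=2 -> V=6
t=9: input=4 -> V=16
t=10: input=2 -> V=0 FIRE
t=11: input=1 -> V=3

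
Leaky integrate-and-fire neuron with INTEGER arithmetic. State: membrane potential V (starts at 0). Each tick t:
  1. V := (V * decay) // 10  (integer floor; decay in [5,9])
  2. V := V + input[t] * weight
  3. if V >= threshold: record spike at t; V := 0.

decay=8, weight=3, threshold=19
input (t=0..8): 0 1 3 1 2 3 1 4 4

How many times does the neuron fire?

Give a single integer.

t=0: input=0 -> V=0
t=1: input=1 -> V=3
t=2: input=3 -> V=11
t=3: input=1 -> V=11
t=4: input=2 -> V=14
t=5: input=3 -> V=0 FIRE
t=6: input=1 -> V=3
t=7: input=4 -> V=14
t=8: input=4 -> V=0 FIRE

Answer: 2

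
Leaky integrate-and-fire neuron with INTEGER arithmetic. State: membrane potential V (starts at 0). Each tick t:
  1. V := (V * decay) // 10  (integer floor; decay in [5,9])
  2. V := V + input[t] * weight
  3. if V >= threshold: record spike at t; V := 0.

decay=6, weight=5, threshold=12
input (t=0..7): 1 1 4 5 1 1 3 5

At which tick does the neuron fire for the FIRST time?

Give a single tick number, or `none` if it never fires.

Answer: 2

Derivation:
t=0: input=1 -> V=5
t=1: input=1 -> V=8
t=2: input=4 -> V=0 FIRE
t=3: input=5 -> V=0 FIRE
t=4: input=1 -> V=5
t=5: input=1 -> V=8
t=6: input=3 -> V=0 FIRE
t=7: input=5 -> V=0 FIRE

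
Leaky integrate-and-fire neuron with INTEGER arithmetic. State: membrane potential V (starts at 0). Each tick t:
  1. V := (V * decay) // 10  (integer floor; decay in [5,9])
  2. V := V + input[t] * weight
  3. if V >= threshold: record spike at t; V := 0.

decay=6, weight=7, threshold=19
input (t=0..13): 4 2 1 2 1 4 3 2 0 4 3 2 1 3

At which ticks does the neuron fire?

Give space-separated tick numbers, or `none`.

Answer: 0 3 5 6 9 10 13

Derivation:
t=0: input=4 -> V=0 FIRE
t=1: input=2 -> V=14
t=2: input=1 -> V=15
t=3: input=2 -> V=0 FIRE
t=4: input=1 -> V=7
t=5: input=4 -> V=0 FIRE
t=6: input=3 -> V=0 FIRE
t=7: input=2 -> V=14
t=8: input=0 -> V=8
t=9: input=4 -> V=0 FIRE
t=10: input=3 -> V=0 FIRE
t=11: input=2 -> V=14
t=12: input=1 -> V=15
t=13: input=3 -> V=0 FIRE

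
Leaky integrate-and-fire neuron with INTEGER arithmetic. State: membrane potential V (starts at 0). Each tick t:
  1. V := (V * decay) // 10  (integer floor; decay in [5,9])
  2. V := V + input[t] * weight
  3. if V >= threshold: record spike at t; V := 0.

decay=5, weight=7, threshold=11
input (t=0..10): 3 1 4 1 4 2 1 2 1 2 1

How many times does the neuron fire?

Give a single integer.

t=0: input=3 -> V=0 FIRE
t=1: input=1 -> V=7
t=2: input=4 -> V=0 FIRE
t=3: input=1 -> V=7
t=4: input=4 -> V=0 FIRE
t=5: input=2 -> V=0 FIRE
t=6: input=1 -> V=7
t=7: input=2 -> V=0 FIRE
t=8: input=1 -> V=7
t=9: input=2 -> V=0 FIRE
t=10: input=1 -> V=7

Answer: 6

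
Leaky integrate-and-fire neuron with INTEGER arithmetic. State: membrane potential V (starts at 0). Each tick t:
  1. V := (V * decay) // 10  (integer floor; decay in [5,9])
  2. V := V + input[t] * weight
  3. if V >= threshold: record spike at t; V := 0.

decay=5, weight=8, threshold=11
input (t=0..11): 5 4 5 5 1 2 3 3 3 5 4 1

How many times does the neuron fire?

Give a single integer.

t=0: input=5 -> V=0 FIRE
t=1: input=4 -> V=0 FIRE
t=2: input=5 -> V=0 FIRE
t=3: input=5 -> V=0 FIRE
t=4: input=1 -> V=8
t=5: input=2 -> V=0 FIRE
t=6: input=3 -> V=0 FIRE
t=7: input=3 -> V=0 FIRE
t=8: input=3 -> V=0 FIRE
t=9: input=5 -> V=0 FIRE
t=10: input=4 -> V=0 FIRE
t=11: input=1 -> V=8

Answer: 10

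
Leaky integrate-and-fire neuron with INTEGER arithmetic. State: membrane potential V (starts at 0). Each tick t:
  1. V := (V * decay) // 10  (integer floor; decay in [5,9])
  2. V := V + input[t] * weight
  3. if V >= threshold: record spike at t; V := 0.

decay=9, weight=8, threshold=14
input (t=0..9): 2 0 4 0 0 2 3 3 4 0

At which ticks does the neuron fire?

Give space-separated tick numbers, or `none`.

t=0: input=2 -> V=0 FIRE
t=1: input=0 -> V=0
t=2: input=4 -> V=0 FIRE
t=3: input=0 -> V=0
t=4: input=0 -> V=0
t=5: input=2 -> V=0 FIRE
t=6: input=3 -> V=0 FIRE
t=7: input=3 -> V=0 FIRE
t=8: input=4 -> V=0 FIRE
t=9: input=0 -> V=0

Answer: 0 2 5 6 7 8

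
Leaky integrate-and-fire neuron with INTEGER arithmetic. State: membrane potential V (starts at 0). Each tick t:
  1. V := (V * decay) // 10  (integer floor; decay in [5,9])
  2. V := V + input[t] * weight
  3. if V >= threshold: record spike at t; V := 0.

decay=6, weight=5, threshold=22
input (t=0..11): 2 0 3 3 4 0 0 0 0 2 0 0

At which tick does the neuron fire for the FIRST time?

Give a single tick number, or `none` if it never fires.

t=0: input=2 -> V=10
t=1: input=0 -> V=6
t=2: input=3 -> V=18
t=3: input=3 -> V=0 FIRE
t=4: input=4 -> V=20
t=5: input=0 -> V=12
t=6: input=0 -> V=7
t=7: input=0 -> V=4
t=8: input=0 -> V=2
t=9: input=2 -> V=11
t=10: input=0 -> V=6
t=11: input=0 -> V=3

Answer: 3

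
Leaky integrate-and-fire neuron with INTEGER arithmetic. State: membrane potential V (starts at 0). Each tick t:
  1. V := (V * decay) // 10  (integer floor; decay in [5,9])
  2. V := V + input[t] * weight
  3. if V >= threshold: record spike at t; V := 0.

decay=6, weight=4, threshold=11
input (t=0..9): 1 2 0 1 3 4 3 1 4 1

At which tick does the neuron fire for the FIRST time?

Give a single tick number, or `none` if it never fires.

Answer: 4

Derivation:
t=0: input=1 -> V=4
t=1: input=2 -> V=10
t=2: input=0 -> V=6
t=3: input=1 -> V=7
t=4: input=3 -> V=0 FIRE
t=5: input=4 -> V=0 FIRE
t=6: input=3 -> V=0 FIRE
t=7: input=1 -> V=4
t=8: input=4 -> V=0 FIRE
t=9: input=1 -> V=4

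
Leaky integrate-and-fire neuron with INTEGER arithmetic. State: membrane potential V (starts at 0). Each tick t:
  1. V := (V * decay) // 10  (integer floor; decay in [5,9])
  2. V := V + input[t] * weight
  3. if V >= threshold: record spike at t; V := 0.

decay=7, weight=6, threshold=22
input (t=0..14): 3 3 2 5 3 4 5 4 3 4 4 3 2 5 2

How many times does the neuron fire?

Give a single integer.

t=0: input=3 -> V=18
t=1: input=3 -> V=0 FIRE
t=2: input=2 -> V=12
t=3: input=5 -> V=0 FIRE
t=4: input=3 -> V=18
t=5: input=4 -> V=0 FIRE
t=6: input=5 -> V=0 FIRE
t=7: input=4 -> V=0 FIRE
t=8: input=3 -> V=18
t=9: input=4 -> V=0 FIRE
t=10: input=4 -> V=0 FIRE
t=11: input=3 -> V=18
t=12: input=2 -> V=0 FIRE
t=13: input=5 -> V=0 FIRE
t=14: input=2 -> V=12

Answer: 9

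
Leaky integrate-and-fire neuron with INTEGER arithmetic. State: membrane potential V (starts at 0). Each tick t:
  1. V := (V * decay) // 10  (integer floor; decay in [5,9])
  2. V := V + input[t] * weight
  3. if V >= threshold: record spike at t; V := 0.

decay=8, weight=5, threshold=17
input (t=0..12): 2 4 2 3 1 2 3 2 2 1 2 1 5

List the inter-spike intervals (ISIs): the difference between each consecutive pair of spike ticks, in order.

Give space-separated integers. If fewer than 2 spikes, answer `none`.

Answer: 2 3 2 4

Derivation:
t=0: input=2 -> V=10
t=1: input=4 -> V=0 FIRE
t=2: input=2 -> V=10
t=3: input=3 -> V=0 FIRE
t=4: input=1 -> V=5
t=5: input=2 -> V=14
t=6: input=3 -> V=0 FIRE
t=7: input=2 -> V=10
t=8: input=2 -> V=0 FIRE
t=9: input=1 -> V=5
t=10: input=2 -> V=14
t=11: input=1 -> V=16
t=12: input=5 -> V=0 FIRE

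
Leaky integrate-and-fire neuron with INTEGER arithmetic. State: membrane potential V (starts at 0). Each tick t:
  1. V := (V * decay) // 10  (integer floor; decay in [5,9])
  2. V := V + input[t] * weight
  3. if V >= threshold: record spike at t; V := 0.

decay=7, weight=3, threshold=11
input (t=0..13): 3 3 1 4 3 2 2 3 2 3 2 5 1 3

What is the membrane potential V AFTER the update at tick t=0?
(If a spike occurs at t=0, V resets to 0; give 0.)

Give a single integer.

Answer: 9

Derivation:
t=0: input=3 -> V=9
t=1: input=3 -> V=0 FIRE
t=2: input=1 -> V=3
t=3: input=4 -> V=0 FIRE
t=4: input=3 -> V=9
t=5: input=2 -> V=0 FIRE
t=6: input=2 -> V=6
t=7: input=3 -> V=0 FIRE
t=8: input=2 -> V=6
t=9: input=3 -> V=0 FIRE
t=10: input=2 -> V=6
t=11: input=5 -> V=0 FIRE
t=12: input=1 -> V=3
t=13: input=3 -> V=0 FIRE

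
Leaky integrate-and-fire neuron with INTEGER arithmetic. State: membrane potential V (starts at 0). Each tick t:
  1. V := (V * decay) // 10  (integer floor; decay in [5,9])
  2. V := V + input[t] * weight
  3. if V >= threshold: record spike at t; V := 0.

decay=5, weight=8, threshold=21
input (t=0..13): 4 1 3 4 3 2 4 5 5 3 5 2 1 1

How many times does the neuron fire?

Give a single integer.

Answer: 9

Derivation:
t=0: input=4 -> V=0 FIRE
t=1: input=1 -> V=8
t=2: input=3 -> V=0 FIRE
t=3: input=4 -> V=0 FIRE
t=4: input=3 -> V=0 FIRE
t=5: input=2 -> V=16
t=6: input=4 -> V=0 FIRE
t=7: input=5 -> V=0 FIRE
t=8: input=5 -> V=0 FIRE
t=9: input=3 -> V=0 FIRE
t=10: input=5 -> V=0 FIRE
t=11: input=2 -> V=16
t=12: input=1 -> V=16
t=13: input=1 -> V=16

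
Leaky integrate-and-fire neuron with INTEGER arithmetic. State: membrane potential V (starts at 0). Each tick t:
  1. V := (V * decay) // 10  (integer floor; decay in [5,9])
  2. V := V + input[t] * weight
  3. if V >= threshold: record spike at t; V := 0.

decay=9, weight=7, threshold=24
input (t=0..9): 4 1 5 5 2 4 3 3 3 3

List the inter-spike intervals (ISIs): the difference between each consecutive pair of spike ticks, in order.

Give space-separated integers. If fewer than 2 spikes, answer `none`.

t=0: input=4 -> V=0 FIRE
t=1: input=1 -> V=7
t=2: input=5 -> V=0 FIRE
t=3: input=5 -> V=0 FIRE
t=4: input=2 -> V=14
t=5: input=4 -> V=0 FIRE
t=6: input=3 -> V=21
t=7: input=3 -> V=0 FIRE
t=8: input=3 -> V=21
t=9: input=3 -> V=0 FIRE

Answer: 2 1 2 2 2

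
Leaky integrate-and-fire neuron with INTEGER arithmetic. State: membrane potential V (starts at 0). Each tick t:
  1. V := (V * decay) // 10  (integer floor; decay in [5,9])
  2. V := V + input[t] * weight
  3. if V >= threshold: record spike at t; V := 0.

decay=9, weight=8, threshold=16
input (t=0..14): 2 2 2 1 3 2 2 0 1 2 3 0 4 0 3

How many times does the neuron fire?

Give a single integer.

Answer: 10

Derivation:
t=0: input=2 -> V=0 FIRE
t=1: input=2 -> V=0 FIRE
t=2: input=2 -> V=0 FIRE
t=3: input=1 -> V=8
t=4: input=3 -> V=0 FIRE
t=5: input=2 -> V=0 FIRE
t=6: input=2 -> V=0 FIRE
t=7: input=0 -> V=0
t=8: input=1 -> V=8
t=9: input=2 -> V=0 FIRE
t=10: input=3 -> V=0 FIRE
t=11: input=0 -> V=0
t=12: input=4 -> V=0 FIRE
t=13: input=0 -> V=0
t=14: input=3 -> V=0 FIRE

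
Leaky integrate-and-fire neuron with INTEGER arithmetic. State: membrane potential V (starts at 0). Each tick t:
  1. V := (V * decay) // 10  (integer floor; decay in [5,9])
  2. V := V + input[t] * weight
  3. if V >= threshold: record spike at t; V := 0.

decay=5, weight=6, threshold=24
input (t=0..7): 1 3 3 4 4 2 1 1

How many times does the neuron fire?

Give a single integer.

t=0: input=1 -> V=6
t=1: input=3 -> V=21
t=2: input=3 -> V=0 FIRE
t=3: input=4 -> V=0 FIRE
t=4: input=4 -> V=0 FIRE
t=5: input=2 -> V=12
t=6: input=1 -> V=12
t=7: input=1 -> V=12

Answer: 3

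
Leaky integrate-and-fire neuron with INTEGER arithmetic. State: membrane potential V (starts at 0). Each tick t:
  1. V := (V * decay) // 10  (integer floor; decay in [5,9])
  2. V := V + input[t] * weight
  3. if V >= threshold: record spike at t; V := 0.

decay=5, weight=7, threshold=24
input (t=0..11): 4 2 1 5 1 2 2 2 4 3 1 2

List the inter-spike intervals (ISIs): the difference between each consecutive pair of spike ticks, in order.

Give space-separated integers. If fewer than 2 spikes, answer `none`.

Answer: 3 4 1

Derivation:
t=0: input=4 -> V=0 FIRE
t=1: input=2 -> V=14
t=2: input=1 -> V=14
t=3: input=5 -> V=0 FIRE
t=4: input=1 -> V=7
t=5: input=2 -> V=17
t=6: input=2 -> V=22
t=7: input=2 -> V=0 FIRE
t=8: input=4 -> V=0 FIRE
t=9: input=3 -> V=21
t=10: input=1 -> V=17
t=11: input=2 -> V=22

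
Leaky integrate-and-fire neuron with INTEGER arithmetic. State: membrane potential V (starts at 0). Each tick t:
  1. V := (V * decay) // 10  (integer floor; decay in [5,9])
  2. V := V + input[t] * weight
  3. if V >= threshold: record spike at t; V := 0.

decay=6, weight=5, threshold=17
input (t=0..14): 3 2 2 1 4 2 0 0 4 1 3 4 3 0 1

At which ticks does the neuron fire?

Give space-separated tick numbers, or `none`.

t=0: input=3 -> V=15
t=1: input=2 -> V=0 FIRE
t=2: input=2 -> V=10
t=3: input=1 -> V=11
t=4: input=4 -> V=0 FIRE
t=5: input=2 -> V=10
t=6: input=0 -> V=6
t=7: input=0 -> V=3
t=8: input=4 -> V=0 FIRE
t=9: input=1 -> V=5
t=10: input=3 -> V=0 FIRE
t=11: input=4 -> V=0 FIRE
t=12: input=3 -> V=15
t=13: input=0 -> V=9
t=14: input=1 -> V=10

Answer: 1 4 8 10 11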